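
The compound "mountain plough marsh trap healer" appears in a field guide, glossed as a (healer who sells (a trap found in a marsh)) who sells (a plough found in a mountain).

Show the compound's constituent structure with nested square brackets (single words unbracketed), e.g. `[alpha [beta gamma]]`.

The outermost head in the paraphrase is "healer" (specifically "marsh trap healer"), modified by "mountain plough".
Inside "mountain plough": head "plough", modifier "mountain".
Inside "marsh trap healer": head "healer", modifier "marsh trap".
Inside "marsh trap": head "trap", modifier "marsh".
Assembled: [[mountain plough] [[marsh trap] healer]].

[[mountain plough] [[marsh trap] healer]]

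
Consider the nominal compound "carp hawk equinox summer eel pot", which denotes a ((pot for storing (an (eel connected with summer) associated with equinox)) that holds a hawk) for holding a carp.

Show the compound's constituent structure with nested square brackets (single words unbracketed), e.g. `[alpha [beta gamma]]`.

[carp [hawk [[equinox [summer eel]] pot]]]

Whole compound: head "pot" (specifically "hawk equinox summer eel pot"), modifier "carp".
Within "hawk equinox summer eel pot", the head is "pot" (specifically "equinox summer eel pot") and the modifier is "hawk".
Within "equinox summer eel pot", the head is "pot" and the modifier is "equinox summer eel".
Within "equinox summer eel", the head is "eel" (specifically "summer eel") and the modifier is "equinox".
Within "summer eel", the head is "eel" and the modifier is "summer".
Assembled: [carp [hawk [[equinox [summer eel]] pot]]].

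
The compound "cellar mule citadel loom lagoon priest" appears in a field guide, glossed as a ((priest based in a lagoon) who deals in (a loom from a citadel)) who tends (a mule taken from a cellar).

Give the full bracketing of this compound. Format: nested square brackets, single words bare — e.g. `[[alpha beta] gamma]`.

Whole compound: head "priest" (specifically "citadel loom lagoon priest"), modifier "cellar mule".
Within "cellar mule", the head is "mule" and the modifier is "cellar".
Within "citadel loom lagoon priest", the head is "priest" (specifically "lagoon priest") and the modifier is "citadel loom".
Within "citadel loom", the head is "loom" and the modifier is "citadel".
Within "lagoon priest", the head is "priest" and the modifier is "lagoon".
Putting it together: [[cellar mule] [[citadel loom] [lagoon priest]]].

[[cellar mule] [[citadel loom] [lagoon priest]]]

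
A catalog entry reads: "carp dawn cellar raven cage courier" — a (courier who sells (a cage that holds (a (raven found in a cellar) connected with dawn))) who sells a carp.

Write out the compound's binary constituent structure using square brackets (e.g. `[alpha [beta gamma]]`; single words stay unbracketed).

[carp [[[dawn [cellar raven]] cage] courier]]

At the top level: head "courier" (specifically "dawn cellar raven cage courier"); modifier "carp".
Within "dawn cellar raven cage courier", the head is "courier" and the modifier is "dawn cellar raven cage".
Within "dawn cellar raven cage", the head is "cage" and the modifier is "dawn cellar raven".
Within "dawn cellar raven", the head is "raven" (specifically "cellar raven") and the modifier is "dawn".
Within "cellar raven", the head is "raven" and the modifier is "cellar".
Assembled: [carp [[[dawn [cellar raven]] cage] courier]].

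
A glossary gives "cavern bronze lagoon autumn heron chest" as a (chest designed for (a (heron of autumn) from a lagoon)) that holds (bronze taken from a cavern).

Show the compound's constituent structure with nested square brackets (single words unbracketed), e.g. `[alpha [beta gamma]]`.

Whole compound: head "chest" (specifically "lagoon autumn heron chest"), modifier "cavern bronze".
Inside "cavern bronze": head "bronze", modifier "cavern".
Inside "lagoon autumn heron chest": head "chest", modifier "lagoon autumn heron".
Inside "lagoon autumn heron": head "heron" (specifically "autumn heron"), modifier "lagoon".
Inside "autumn heron": head "heron", modifier "autumn".
Putting it together: [[cavern bronze] [[lagoon [autumn heron]] chest]].

[[cavern bronze] [[lagoon [autumn heron]] chest]]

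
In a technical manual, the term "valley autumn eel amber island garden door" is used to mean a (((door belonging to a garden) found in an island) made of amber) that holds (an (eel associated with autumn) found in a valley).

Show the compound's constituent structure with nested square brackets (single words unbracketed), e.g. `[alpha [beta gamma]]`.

The outermost head in the paraphrase is "door" (specifically "amber island garden door"), modified by "valley autumn eel".
Inside "valley autumn eel": head "eel" (specifically "autumn eel"), modifier "valley".
Inside "autumn eel": head "eel", modifier "autumn".
Inside "amber island garden door": head "door" (specifically "island garden door"), modifier "amber".
Inside "island garden door": head "door" (specifically "garden door"), modifier "island".
Inside "garden door": head "door", modifier "garden".
Putting it together: [[valley [autumn eel]] [amber [island [garden door]]]].

[[valley [autumn eel]] [amber [island [garden door]]]]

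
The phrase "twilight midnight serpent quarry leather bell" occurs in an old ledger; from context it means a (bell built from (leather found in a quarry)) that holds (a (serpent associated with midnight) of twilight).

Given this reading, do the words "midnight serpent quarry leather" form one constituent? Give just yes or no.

no

The top-level split is [twilight midnight serpent] [quarry leather bell]; the full structure is [[twilight [midnight serpent]] [[quarry leather] bell]].
"midnight serpent quarry leather" straddles a constituent boundary, so it is not a single unit.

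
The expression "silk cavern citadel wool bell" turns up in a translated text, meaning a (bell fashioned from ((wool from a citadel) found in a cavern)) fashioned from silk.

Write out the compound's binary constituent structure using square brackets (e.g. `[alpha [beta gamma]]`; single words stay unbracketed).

Overall it is a kind of bell (specifically "cavern citadel wool bell"); the modifier is "silk".
Inside "cavern citadel wool bell": head "bell", modifier "cavern citadel wool".
Inside "cavern citadel wool": head "wool" (specifically "citadel wool"), modifier "cavern".
Inside "citadel wool": head "wool", modifier "citadel".
So the structure is [silk [[cavern [citadel wool]] bell]].

[silk [[cavern [citadel wool]] bell]]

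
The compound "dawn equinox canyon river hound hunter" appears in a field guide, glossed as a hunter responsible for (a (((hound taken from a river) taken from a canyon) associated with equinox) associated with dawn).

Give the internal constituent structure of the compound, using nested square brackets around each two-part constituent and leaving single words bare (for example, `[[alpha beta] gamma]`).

At the top level: head "hunter"; modifier "dawn equinox canyon river hound".
"dawn equinox canyon river hound" → head "hound" (specifically "equinox canyon river hound"), modifier "dawn".
"equinox canyon river hound" → head "hound" (specifically "canyon river hound"), modifier "equinox".
"canyon river hound" → head "hound" (specifically "river hound"), modifier "canyon".
"river hound" → head "hound", modifier "river".
Putting it together: [[dawn [equinox [canyon [river hound]]]] hunter].

[[dawn [equinox [canyon [river hound]]]] hunter]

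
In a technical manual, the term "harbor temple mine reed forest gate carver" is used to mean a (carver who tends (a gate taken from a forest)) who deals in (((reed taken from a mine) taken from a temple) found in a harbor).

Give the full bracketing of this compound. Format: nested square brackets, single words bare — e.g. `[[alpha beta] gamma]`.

At the top level: head "carver" (specifically "forest gate carver"); modifier "harbor temple mine reed".
Inside "harbor temple mine reed": head "reed" (specifically "temple mine reed"), modifier "harbor".
Inside "temple mine reed": head "reed" (specifically "mine reed"), modifier "temple".
Inside "mine reed": head "reed", modifier "mine".
Inside "forest gate carver": head "carver", modifier "forest gate".
Inside "forest gate": head "gate", modifier "forest".
Assembled: [[harbor [temple [mine reed]]] [[forest gate] carver]].

[[harbor [temple [mine reed]]] [[forest gate] carver]]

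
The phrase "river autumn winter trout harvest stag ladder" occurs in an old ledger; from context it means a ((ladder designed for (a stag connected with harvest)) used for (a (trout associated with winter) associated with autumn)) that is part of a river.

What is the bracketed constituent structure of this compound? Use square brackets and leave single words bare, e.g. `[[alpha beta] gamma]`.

Whole compound: head "ladder" (specifically "autumn winter trout harvest stag ladder"), modifier "river".
Inside "autumn winter trout harvest stag ladder": head "ladder" (specifically "harvest stag ladder"), modifier "autumn winter trout".
Inside "autumn winter trout": head "trout" (specifically "winter trout"), modifier "autumn".
Inside "winter trout": head "trout", modifier "winter".
Inside "harvest stag ladder": head "ladder", modifier "harvest stag".
Inside "harvest stag": head "stag", modifier "harvest".
Assembled: [river [[autumn [winter trout]] [[harvest stag] ladder]]].

[river [[autumn [winter trout]] [[harvest stag] ladder]]]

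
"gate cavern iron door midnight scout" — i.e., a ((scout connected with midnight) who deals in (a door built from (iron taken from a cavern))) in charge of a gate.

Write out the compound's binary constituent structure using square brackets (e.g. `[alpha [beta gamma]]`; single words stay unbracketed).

[gate [[[cavern iron] door] [midnight scout]]]

At the top level: head "scout" (specifically "cavern iron door midnight scout"); modifier "gate".
Inside "cavern iron door midnight scout": head "scout" (specifically "midnight scout"), modifier "cavern iron door".
Inside "cavern iron door": head "door", modifier "cavern iron".
Inside "cavern iron": head "iron", modifier "cavern".
Inside "midnight scout": head "scout", modifier "midnight".
Putting it together: [gate [[[cavern iron] door] [midnight scout]]].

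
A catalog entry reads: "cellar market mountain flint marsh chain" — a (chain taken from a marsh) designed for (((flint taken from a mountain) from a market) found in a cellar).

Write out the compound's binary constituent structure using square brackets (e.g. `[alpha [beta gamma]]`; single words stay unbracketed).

[[cellar [market [mountain flint]]] [marsh chain]]

Whole compound: head "chain" (specifically "marsh chain"), modifier "cellar market mountain flint".
Inside "cellar market mountain flint": head "flint" (specifically "market mountain flint"), modifier "cellar".
Inside "market mountain flint": head "flint" (specifically "mountain flint"), modifier "market".
Inside "mountain flint": head "flint", modifier "mountain".
Inside "marsh chain": head "chain", modifier "marsh".
Putting it together: [[cellar [market [mountain flint]]] [marsh chain]].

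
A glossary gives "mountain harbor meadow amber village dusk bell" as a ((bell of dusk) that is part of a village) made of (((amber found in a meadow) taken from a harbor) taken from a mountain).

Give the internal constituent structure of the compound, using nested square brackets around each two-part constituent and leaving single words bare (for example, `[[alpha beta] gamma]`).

The outermost head in the paraphrase is "bell" (specifically "village dusk bell"), modified by "mountain harbor meadow amber".
Within "mountain harbor meadow amber", the head is "amber" (specifically "harbor meadow amber") and the modifier is "mountain".
Within "harbor meadow amber", the head is "amber" (specifically "meadow amber") and the modifier is "harbor".
Within "meadow amber", the head is "amber" and the modifier is "meadow".
Within "village dusk bell", the head is "bell" (specifically "dusk bell") and the modifier is "village".
Within "dusk bell", the head is "bell" and the modifier is "dusk".
Assembled: [[mountain [harbor [meadow amber]]] [village [dusk bell]]].

[[mountain [harbor [meadow amber]]] [village [dusk bell]]]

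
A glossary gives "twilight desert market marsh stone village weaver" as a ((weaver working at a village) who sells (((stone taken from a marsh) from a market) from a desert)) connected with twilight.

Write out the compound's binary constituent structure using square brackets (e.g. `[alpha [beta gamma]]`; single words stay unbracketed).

At the top level: head "weaver" (specifically "desert market marsh stone village weaver"); modifier "twilight".
"desert market marsh stone village weaver" → head "weaver" (specifically "village weaver"), modifier "desert market marsh stone".
"desert market marsh stone" → head "stone" (specifically "market marsh stone"), modifier "desert".
"market marsh stone" → head "stone" (specifically "marsh stone"), modifier "market".
"marsh stone" → head "stone", modifier "marsh".
"village weaver" → head "weaver", modifier "village".
Assembled: [twilight [[desert [market [marsh stone]]] [village weaver]]].

[twilight [[desert [market [marsh stone]]] [village weaver]]]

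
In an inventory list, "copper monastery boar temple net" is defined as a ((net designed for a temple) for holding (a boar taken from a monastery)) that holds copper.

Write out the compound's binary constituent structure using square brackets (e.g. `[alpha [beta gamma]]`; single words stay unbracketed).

[copper [[monastery boar] [temple net]]]

The outermost head in the paraphrase is "net" (specifically "monastery boar temple net"), modified by "copper".
Within "monastery boar temple net", the head is "net" (specifically "temple net") and the modifier is "monastery boar".
Within "monastery boar", the head is "boar" and the modifier is "monastery".
Within "temple net", the head is "net" and the modifier is "temple".
Assembled: [copper [[monastery boar] [temple net]]].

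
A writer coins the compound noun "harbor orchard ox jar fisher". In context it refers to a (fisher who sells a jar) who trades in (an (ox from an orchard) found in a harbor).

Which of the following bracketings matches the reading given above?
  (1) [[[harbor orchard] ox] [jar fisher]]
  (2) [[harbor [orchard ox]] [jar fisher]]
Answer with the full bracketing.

[[harbor [orchard ox]] [jar fisher]]

The paraphrase's head is the "fisher" part ("jar fisher"); its modifier is "harbor orchard ox".
That top-level split, carried through the inner groups, gives [[harbor [orchard ox]] [jar fisher]].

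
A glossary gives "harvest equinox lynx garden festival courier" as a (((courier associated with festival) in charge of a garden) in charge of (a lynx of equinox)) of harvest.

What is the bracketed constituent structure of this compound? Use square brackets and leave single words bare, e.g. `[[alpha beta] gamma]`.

The outermost head in the paraphrase is "courier" (specifically "equinox lynx garden festival courier"), modified by "harvest".
Within "equinox lynx garden festival courier", the head is "courier" (specifically "garden festival courier") and the modifier is "equinox lynx".
Within "equinox lynx", the head is "lynx" and the modifier is "equinox".
Within "garden festival courier", the head is "courier" (specifically "festival courier") and the modifier is "garden".
Within "festival courier", the head is "courier" and the modifier is "festival".
Putting it together: [harvest [[equinox lynx] [garden [festival courier]]]].

[harvest [[equinox lynx] [garden [festival courier]]]]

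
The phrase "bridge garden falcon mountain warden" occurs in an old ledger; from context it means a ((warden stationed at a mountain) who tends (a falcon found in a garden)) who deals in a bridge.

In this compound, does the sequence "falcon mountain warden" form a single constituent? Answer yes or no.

The top-level split is [bridge] [garden falcon mountain warden]; the full structure is [bridge [[garden falcon] [mountain warden]]].
"falcon mountain warden" straddles a constituent boundary, so it is not a single unit.

no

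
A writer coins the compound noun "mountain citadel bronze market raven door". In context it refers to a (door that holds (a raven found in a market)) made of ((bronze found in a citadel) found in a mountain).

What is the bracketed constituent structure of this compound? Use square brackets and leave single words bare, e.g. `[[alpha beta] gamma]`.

Whole compound: head "door" (specifically "market raven door"), modifier "mountain citadel bronze".
Within "mountain citadel bronze", the head is "bronze" (specifically "citadel bronze") and the modifier is "mountain".
Within "citadel bronze", the head is "bronze" and the modifier is "citadel".
Within "market raven door", the head is "door" and the modifier is "market raven".
Within "market raven", the head is "raven" and the modifier is "market".
Putting it together: [[mountain [citadel bronze]] [[market raven] door]].

[[mountain [citadel bronze]] [[market raven] door]]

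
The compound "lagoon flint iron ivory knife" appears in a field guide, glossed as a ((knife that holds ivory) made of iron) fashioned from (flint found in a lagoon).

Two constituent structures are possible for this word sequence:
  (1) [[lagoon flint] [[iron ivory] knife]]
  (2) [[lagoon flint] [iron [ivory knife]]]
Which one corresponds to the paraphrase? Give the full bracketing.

[[lagoon flint] [iron [ivory knife]]]

The paraphrase's head is the "knife" part ("iron ivory knife"); its modifier is "lagoon flint".
That top-level split, carried through the inner groups, gives [[lagoon flint] [iron [ivory knife]]].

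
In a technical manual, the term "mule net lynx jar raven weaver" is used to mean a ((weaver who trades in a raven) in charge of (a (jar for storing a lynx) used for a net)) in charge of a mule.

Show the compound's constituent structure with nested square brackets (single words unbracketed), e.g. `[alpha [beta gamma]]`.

[mule [[net [lynx jar]] [raven weaver]]]

At the top level: head "weaver" (specifically "net lynx jar raven weaver"); modifier "mule".
Within "net lynx jar raven weaver", the head is "weaver" (specifically "raven weaver") and the modifier is "net lynx jar".
Within "net lynx jar", the head is "jar" (specifically "lynx jar") and the modifier is "net".
Within "lynx jar", the head is "jar" and the modifier is "lynx".
Within "raven weaver", the head is "weaver" and the modifier is "raven".
So the structure is [mule [[net [lynx jar]] [raven weaver]]].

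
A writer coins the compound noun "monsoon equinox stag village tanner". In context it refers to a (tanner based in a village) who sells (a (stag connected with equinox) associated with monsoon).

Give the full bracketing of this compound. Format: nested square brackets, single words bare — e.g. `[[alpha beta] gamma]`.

[[monsoon [equinox stag]] [village tanner]]

Overall it is a kind of tanner (specifically "village tanner"); the modifier is "monsoon equinox stag".
Within "monsoon equinox stag", the head is "stag" (specifically "equinox stag") and the modifier is "monsoon".
Within "equinox stag", the head is "stag" and the modifier is "equinox".
Within "village tanner", the head is "tanner" and the modifier is "village".
So the structure is [[monsoon [equinox stag]] [village tanner]].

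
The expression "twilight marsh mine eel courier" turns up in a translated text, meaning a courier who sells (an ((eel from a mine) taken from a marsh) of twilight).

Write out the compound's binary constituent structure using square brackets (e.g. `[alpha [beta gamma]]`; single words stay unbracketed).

[[twilight [marsh [mine eel]]] courier]

Whole compound: head "courier", modifier "twilight marsh mine eel".
"twilight marsh mine eel" → head "eel" (specifically "marsh mine eel"), modifier "twilight".
"marsh mine eel" → head "eel" (specifically "mine eel"), modifier "marsh".
"mine eel" → head "eel", modifier "mine".
Assembled: [[twilight [marsh [mine eel]]] courier].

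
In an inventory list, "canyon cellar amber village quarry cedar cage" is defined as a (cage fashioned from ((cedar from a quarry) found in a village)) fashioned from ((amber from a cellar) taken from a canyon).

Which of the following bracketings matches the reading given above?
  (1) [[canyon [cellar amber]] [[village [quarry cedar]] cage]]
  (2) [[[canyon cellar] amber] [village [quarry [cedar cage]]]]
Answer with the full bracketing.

The paraphrase's head is the "cage" part ("village quarry cedar cage"); its modifier is "canyon cellar amber".
That top-level split, carried through the inner groups, gives [[canyon [cellar amber]] [[village [quarry cedar]] cage]].

[[canyon [cellar amber]] [[village [quarry cedar]] cage]]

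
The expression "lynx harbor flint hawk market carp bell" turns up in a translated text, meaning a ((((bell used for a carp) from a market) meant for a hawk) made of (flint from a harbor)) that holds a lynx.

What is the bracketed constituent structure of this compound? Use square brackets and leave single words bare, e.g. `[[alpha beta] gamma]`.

The outermost head in the paraphrase is "bell" (specifically "harbor flint hawk market carp bell"), modified by "lynx".
"harbor flint hawk market carp bell" → head "bell" (specifically "hawk market carp bell"), modifier "harbor flint".
"harbor flint" → head "flint", modifier "harbor".
"hawk market carp bell" → head "bell" (specifically "market carp bell"), modifier "hawk".
"market carp bell" → head "bell" (specifically "carp bell"), modifier "market".
"carp bell" → head "bell", modifier "carp".
Putting it together: [lynx [[harbor flint] [hawk [market [carp bell]]]]].

[lynx [[harbor flint] [hawk [market [carp bell]]]]]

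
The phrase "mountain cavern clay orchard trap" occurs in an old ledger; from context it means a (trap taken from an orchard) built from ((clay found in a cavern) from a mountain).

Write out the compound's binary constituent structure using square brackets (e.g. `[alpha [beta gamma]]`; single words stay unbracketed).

[[mountain [cavern clay]] [orchard trap]]

The outermost head in the paraphrase is "trap" (specifically "orchard trap"), modified by "mountain cavern clay".
Inside "mountain cavern clay": head "clay" (specifically "cavern clay"), modifier "mountain".
Inside "cavern clay": head "clay", modifier "cavern".
Inside "orchard trap": head "trap", modifier "orchard".
Putting it together: [[mountain [cavern clay]] [orchard trap]].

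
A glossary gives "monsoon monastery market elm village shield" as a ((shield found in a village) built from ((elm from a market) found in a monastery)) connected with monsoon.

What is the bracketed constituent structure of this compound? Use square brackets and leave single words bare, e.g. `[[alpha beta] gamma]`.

[monsoon [[monastery [market elm]] [village shield]]]

Overall it is a kind of shield (specifically "monastery market elm village shield"); the modifier is "monsoon".
Within "monastery market elm village shield", the head is "shield" (specifically "village shield") and the modifier is "monastery market elm".
Within "monastery market elm", the head is "elm" (specifically "market elm") and the modifier is "monastery".
Within "market elm", the head is "elm" and the modifier is "market".
Within "village shield", the head is "shield" and the modifier is "village".
Assembled: [monsoon [[monastery [market elm]] [village shield]]].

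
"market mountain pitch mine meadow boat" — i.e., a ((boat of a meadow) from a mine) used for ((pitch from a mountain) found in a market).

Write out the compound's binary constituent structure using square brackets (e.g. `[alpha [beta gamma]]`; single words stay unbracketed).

[[market [mountain pitch]] [mine [meadow boat]]]

Whole compound: head "boat" (specifically "mine meadow boat"), modifier "market mountain pitch".
Inside "market mountain pitch": head "pitch" (specifically "mountain pitch"), modifier "market".
Inside "mountain pitch": head "pitch", modifier "mountain".
Inside "mine meadow boat": head "boat" (specifically "meadow boat"), modifier "mine".
Inside "meadow boat": head "boat", modifier "meadow".
Assembled: [[market [mountain pitch]] [mine [meadow boat]]].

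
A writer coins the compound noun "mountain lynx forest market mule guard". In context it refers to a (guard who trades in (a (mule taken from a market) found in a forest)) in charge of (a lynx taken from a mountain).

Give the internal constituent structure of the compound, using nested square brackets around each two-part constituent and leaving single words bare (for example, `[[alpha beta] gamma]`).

Whole compound: head "guard" (specifically "forest market mule guard"), modifier "mountain lynx".
Inside "mountain lynx": head "lynx", modifier "mountain".
Inside "forest market mule guard": head "guard", modifier "forest market mule".
Inside "forest market mule": head "mule" (specifically "market mule"), modifier "forest".
Inside "market mule": head "mule", modifier "market".
Putting it together: [[mountain lynx] [[forest [market mule]] guard]].

[[mountain lynx] [[forest [market mule]] guard]]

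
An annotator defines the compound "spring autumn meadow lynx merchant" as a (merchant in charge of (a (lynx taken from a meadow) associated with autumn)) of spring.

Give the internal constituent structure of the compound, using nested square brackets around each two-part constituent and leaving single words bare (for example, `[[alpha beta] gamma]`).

[spring [[autumn [meadow lynx]] merchant]]

Overall it is a kind of merchant (specifically "autumn meadow lynx merchant"); the modifier is "spring".
Inside "autumn meadow lynx merchant": head "merchant", modifier "autumn meadow lynx".
Inside "autumn meadow lynx": head "lynx" (specifically "meadow lynx"), modifier "autumn".
Inside "meadow lynx": head "lynx", modifier "meadow".
Putting it together: [spring [[autumn [meadow lynx]] merchant]].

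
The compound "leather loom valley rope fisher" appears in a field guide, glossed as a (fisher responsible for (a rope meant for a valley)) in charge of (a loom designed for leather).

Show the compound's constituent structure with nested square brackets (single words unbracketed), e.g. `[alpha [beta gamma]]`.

At the top level: head "fisher" (specifically "valley rope fisher"); modifier "leather loom".
Within "leather loom", the head is "loom" and the modifier is "leather".
Within "valley rope fisher", the head is "fisher" and the modifier is "valley rope".
Within "valley rope", the head is "rope" and the modifier is "valley".
So the structure is [[leather loom] [[valley rope] fisher]].

[[leather loom] [[valley rope] fisher]]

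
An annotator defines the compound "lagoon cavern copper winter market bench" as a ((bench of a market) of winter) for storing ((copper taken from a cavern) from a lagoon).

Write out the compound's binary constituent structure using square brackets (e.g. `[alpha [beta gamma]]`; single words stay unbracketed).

The outermost head in the paraphrase is "bench" (specifically "winter market bench"), modified by "lagoon cavern copper".
Within "lagoon cavern copper", the head is "copper" (specifically "cavern copper") and the modifier is "lagoon".
Within "cavern copper", the head is "copper" and the modifier is "cavern".
Within "winter market bench", the head is "bench" (specifically "market bench") and the modifier is "winter".
Within "market bench", the head is "bench" and the modifier is "market".
So the structure is [[lagoon [cavern copper]] [winter [market bench]]].

[[lagoon [cavern copper]] [winter [market bench]]]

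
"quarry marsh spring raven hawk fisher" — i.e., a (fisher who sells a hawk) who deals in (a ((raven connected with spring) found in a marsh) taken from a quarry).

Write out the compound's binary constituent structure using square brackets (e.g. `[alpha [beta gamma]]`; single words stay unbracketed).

[[quarry [marsh [spring raven]]] [hawk fisher]]

Whole compound: head "fisher" (specifically "hawk fisher"), modifier "quarry marsh spring raven".
Inside "quarry marsh spring raven": head "raven" (specifically "marsh spring raven"), modifier "quarry".
Inside "marsh spring raven": head "raven" (specifically "spring raven"), modifier "marsh".
Inside "spring raven": head "raven", modifier "spring".
Inside "hawk fisher": head "fisher", modifier "hawk".
Putting it together: [[quarry [marsh [spring raven]]] [hawk fisher]].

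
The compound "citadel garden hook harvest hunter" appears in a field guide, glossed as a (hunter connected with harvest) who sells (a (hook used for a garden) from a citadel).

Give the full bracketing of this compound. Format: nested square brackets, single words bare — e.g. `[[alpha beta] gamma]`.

[[citadel [garden hook]] [harvest hunter]]

Whole compound: head "hunter" (specifically "harvest hunter"), modifier "citadel garden hook".
Within "citadel garden hook", the head is "hook" (specifically "garden hook") and the modifier is "citadel".
Within "garden hook", the head is "hook" and the modifier is "garden".
Within "harvest hunter", the head is "hunter" and the modifier is "harvest".
Putting it together: [[citadel [garden hook]] [harvest hunter]].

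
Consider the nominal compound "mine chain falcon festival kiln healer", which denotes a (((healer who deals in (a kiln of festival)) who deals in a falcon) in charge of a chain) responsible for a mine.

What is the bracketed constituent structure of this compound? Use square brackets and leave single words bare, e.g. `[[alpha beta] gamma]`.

[mine [chain [falcon [[festival kiln] healer]]]]

Whole compound: head "healer" (specifically "chain falcon festival kiln healer"), modifier "mine".
Inside "chain falcon festival kiln healer": head "healer" (specifically "falcon festival kiln healer"), modifier "chain".
Inside "falcon festival kiln healer": head "healer" (specifically "festival kiln healer"), modifier "falcon".
Inside "festival kiln healer": head "healer", modifier "festival kiln".
Inside "festival kiln": head "kiln", modifier "festival".
So the structure is [mine [chain [falcon [[festival kiln] healer]]]].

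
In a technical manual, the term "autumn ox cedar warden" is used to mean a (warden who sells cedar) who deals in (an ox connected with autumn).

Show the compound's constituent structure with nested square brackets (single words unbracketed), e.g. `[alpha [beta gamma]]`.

Overall it is a kind of warden (specifically "cedar warden"); the modifier is "autumn ox".
Within "autumn ox", the head is "ox" and the modifier is "autumn".
Within "cedar warden", the head is "warden" and the modifier is "cedar".
Assembled: [[autumn ox] [cedar warden]].

[[autumn ox] [cedar warden]]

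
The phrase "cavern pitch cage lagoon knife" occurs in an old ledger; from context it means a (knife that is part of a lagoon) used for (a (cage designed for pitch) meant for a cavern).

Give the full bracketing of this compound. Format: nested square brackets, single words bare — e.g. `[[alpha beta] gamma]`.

Whole compound: head "knife" (specifically "lagoon knife"), modifier "cavern pitch cage".
Within "cavern pitch cage", the head is "cage" (specifically "pitch cage") and the modifier is "cavern".
Within "pitch cage", the head is "cage" and the modifier is "pitch".
Within "lagoon knife", the head is "knife" and the modifier is "lagoon".
Assembled: [[cavern [pitch cage]] [lagoon knife]].

[[cavern [pitch cage]] [lagoon knife]]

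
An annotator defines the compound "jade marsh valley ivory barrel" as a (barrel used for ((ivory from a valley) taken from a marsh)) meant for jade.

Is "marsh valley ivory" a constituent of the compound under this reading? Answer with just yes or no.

The paraphrase groups the words so that "marsh valley ivory" is one unit: it corresponds to a single parenthesized sub-phrase.
The full structure is [jade [[marsh [valley ivory]] barrel]], in which [marsh valley ivory] is a constituent.

yes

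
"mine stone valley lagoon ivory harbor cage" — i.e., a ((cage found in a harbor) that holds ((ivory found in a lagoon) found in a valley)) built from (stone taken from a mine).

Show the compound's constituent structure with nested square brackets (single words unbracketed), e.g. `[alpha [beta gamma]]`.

Overall it is a kind of cage (specifically "valley lagoon ivory harbor cage"); the modifier is "mine stone".
Within "mine stone", the head is "stone" and the modifier is "mine".
Within "valley lagoon ivory harbor cage", the head is "cage" (specifically "harbor cage") and the modifier is "valley lagoon ivory".
Within "valley lagoon ivory", the head is "ivory" (specifically "lagoon ivory") and the modifier is "valley".
Within "lagoon ivory", the head is "ivory" and the modifier is "lagoon".
Within "harbor cage", the head is "cage" and the modifier is "harbor".
So the structure is [[mine stone] [[valley [lagoon ivory]] [harbor cage]]].

[[mine stone] [[valley [lagoon ivory]] [harbor cage]]]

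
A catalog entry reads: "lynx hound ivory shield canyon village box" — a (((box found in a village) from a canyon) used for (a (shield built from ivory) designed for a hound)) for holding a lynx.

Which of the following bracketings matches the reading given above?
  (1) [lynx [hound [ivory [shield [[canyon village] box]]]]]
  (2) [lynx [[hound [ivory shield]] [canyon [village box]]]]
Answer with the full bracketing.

The paraphrase's head is the "box" part ("hound ivory shield canyon village box"); its modifier is "lynx".
That top-level split, carried through the inner groups, gives [lynx [[hound [ivory shield]] [canyon [village box]]]].

[lynx [[hound [ivory shield]] [canyon [village box]]]]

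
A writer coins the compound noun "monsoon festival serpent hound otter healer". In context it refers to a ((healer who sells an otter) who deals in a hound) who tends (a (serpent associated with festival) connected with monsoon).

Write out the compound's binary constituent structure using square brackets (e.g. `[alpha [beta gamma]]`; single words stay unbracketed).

[[monsoon [festival serpent]] [hound [otter healer]]]

The outermost head in the paraphrase is "healer" (specifically "hound otter healer"), modified by "monsoon festival serpent".
"monsoon festival serpent" → head "serpent" (specifically "festival serpent"), modifier "monsoon".
"festival serpent" → head "serpent", modifier "festival".
"hound otter healer" → head "healer" (specifically "otter healer"), modifier "hound".
"otter healer" → head "healer", modifier "otter".
Assembled: [[monsoon [festival serpent]] [hound [otter healer]]].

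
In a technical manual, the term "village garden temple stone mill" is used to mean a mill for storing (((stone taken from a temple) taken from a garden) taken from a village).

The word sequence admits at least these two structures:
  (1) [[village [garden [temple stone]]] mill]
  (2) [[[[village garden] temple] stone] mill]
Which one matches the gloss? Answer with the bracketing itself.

The paraphrase's head is the "mill" part ("mill"); its modifier is "village garden temple stone".
That top-level split, carried through the inner groups, gives [[village [garden [temple stone]]] mill].

[[village [garden [temple stone]]] mill]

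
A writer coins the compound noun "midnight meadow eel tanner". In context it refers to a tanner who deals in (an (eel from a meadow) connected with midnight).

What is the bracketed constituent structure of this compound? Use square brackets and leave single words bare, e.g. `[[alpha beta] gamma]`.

Overall it is a kind of tanner; the modifier is "midnight meadow eel".
Within "midnight meadow eel", the head is "eel" (specifically "meadow eel") and the modifier is "midnight".
Within "meadow eel", the head is "eel" and the modifier is "meadow".
Assembled: [[midnight [meadow eel]] tanner].

[[midnight [meadow eel]] tanner]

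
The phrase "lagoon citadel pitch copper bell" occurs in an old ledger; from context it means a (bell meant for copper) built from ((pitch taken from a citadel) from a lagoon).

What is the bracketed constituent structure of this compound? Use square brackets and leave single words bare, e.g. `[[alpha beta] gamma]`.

Overall it is a kind of bell (specifically "copper bell"); the modifier is "lagoon citadel pitch".
Inside "lagoon citadel pitch": head "pitch" (specifically "citadel pitch"), modifier "lagoon".
Inside "citadel pitch": head "pitch", modifier "citadel".
Inside "copper bell": head "bell", modifier "copper".
So the structure is [[lagoon [citadel pitch]] [copper bell]].

[[lagoon [citadel pitch]] [copper bell]]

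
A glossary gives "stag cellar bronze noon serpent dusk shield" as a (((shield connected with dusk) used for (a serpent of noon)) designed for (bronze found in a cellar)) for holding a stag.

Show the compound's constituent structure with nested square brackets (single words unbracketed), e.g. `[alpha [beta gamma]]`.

[stag [[cellar bronze] [[noon serpent] [dusk shield]]]]

Whole compound: head "shield" (specifically "cellar bronze noon serpent dusk shield"), modifier "stag".
Inside "cellar bronze noon serpent dusk shield": head "shield" (specifically "noon serpent dusk shield"), modifier "cellar bronze".
Inside "cellar bronze": head "bronze", modifier "cellar".
Inside "noon serpent dusk shield": head "shield" (specifically "dusk shield"), modifier "noon serpent".
Inside "noon serpent": head "serpent", modifier "noon".
Inside "dusk shield": head "shield", modifier "dusk".
So the structure is [stag [[cellar bronze] [[noon serpent] [dusk shield]]]].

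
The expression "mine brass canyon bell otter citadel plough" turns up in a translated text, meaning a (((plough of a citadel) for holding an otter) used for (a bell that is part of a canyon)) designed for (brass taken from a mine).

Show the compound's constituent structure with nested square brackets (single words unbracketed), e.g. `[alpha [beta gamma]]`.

At the top level: head "plough" (specifically "canyon bell otter citadel plough"); modifier "mine brass".
Inside "mine brass": head "brass", modifier "mine".
Inside "canyon bell otter citadel plough": head "plough" (specifically "otter citadel plough"), modifier "canyon bell".
Inside "canyon bell": head "bell", modifier "canyon".
Inside "otter citadel plough": head "plough" (specifically "citadel plough"), modifier "otter".
Inside "citadel plough": head "plough", modifier "citadel".
Putting it together: [[mine brass] [[canyon bell] [otter [citadel plough]]]].

[[mine brass] [[canyon bell] [otter [citadel plough]]]]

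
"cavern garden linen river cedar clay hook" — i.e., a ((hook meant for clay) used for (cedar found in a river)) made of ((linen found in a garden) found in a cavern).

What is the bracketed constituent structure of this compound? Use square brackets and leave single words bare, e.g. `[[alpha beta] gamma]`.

At the top level: head "hook" (specifically "river cedar clay hook"); modifier "cavern garden linen".
Inside "cavern garden linen": head "linen" (specifically "garden linen"), modifier "cavern".
Inside "garden linen": head "linen", modifier "garden".
Inside "river cedar clay hook": head "hook" (specifically "clay hook"), modifier "river cedar".
Inside "river cedar": head "cedar", modifier "river".
Inside "clay hook": head "hook", modifier "clay".
Putting it together: [[cavern [garden linen]] [[river cedar] [clay hook]]].

[[cavern [garden linen]] [[river cedar] [clay hook]]]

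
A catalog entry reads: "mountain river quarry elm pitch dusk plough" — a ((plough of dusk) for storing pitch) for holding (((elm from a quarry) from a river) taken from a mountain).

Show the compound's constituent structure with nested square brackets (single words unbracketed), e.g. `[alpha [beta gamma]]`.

Whole compound: head "plough" (specifically "pitch dusk plough"), modifier "mountain river quarry elm".
Inside "mountain river quarry elm": head "elm" (specifically "river quarry elm"), modifier "mountain".
Inside "river quarry elm": head "elm" (specifically "quarry elm"), modifier "river".
Inside "quarry elm": head "elm", modifier "quarry".
Inside "pitch dusk plough": head "plough" (specifically "dusk plough"), modifier "pitch".
Inside "dusk plough": head "plough", modifier "dusk".
Putting it together: [[mountain [river [quarry elm]]] [pitch [dusk plough]]].

[[mountain [river [quarry elm]]] [pitch [dusk plough]]]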